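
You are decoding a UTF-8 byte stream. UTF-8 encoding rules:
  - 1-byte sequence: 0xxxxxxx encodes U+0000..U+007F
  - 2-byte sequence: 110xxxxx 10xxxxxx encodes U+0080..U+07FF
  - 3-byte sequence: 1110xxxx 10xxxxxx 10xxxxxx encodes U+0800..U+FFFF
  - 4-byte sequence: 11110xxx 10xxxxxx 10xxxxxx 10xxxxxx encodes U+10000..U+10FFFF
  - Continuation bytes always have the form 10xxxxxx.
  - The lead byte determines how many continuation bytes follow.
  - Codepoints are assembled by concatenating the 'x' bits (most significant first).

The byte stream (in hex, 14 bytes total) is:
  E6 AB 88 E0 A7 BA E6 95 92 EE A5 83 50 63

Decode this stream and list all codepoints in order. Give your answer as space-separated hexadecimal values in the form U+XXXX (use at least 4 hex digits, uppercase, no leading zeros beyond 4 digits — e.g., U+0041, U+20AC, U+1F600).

Answer: U+6AC8 U+09FA U+6552 U+E943 U+0050 U+0063

Derivation:
Byte[0]=E6: 3-byte lead, need 2 cont bytes. acc=0x6
Byte[1]=AB: continuation. acc=(acc<<6)|0x2B=0x1AB
Byte[2]=88: continuation. acc=(acc<<6)|0x08=0x6AC8
Completed: cp=U+6AC8 (starts at byte 0)
Byte[3]=E0: 3-byte lead, need 2 cont bytes. acc=0x0
Byte[4]=A7: continuation. acc=(acc<<6)|0x27=0x27
Byte[5]=BA: continuation. acc=(acc<<6)|0x3A=0x9FA
Completed: cp=U+09FA (starts at byte 3)
Byte[6]=E6: 3-byte lead, need 2 cont bytes. acc=0x6
Byte[7]=95: continuation. acc=(acc<<6)|0x15=0x195
Byte[8]=92: continuation. acc=(acc<<6)|0x12=0x6552
Completed: cp=U+6552 (starts at byte 6)
Byte[9]=EE: 3-byte lead, need 2 cont bytes. acc=0xE
Byte[10]=A5: continuation. acc=(acc<<6)|0x25=0x3A5
Byte[11]=83: continuation. acc=(acc<<6)|0x03=0xE943
Completed: cp=U+E943 (starts at byte 9)
Byte[12]=50: 1-byte ASCII. cp=U+0050
Byte[13]=63: 1-byte ASCII. cp=U+0063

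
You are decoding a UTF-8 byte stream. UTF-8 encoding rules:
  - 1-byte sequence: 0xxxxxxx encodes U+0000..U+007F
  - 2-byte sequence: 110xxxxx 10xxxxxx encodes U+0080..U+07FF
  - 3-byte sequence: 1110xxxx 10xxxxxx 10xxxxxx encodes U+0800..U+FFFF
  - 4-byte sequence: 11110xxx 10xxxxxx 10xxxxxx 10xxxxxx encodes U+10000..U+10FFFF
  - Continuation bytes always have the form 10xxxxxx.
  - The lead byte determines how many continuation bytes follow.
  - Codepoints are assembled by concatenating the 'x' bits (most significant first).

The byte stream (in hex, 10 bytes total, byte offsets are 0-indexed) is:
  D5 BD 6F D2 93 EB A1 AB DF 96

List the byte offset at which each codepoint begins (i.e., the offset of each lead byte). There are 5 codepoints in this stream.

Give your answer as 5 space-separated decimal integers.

Byte[0]=D5: 2-byte lead, need 1 cont bytes. acc=0x15
Byte[1]=BD: continuation. acc=(acc<<6)|0x3D=0x57D
Completed: cp=U+057D (starts at byte 0)
Byte[2]=6F: 1-byte ASCII. cp=U+006F
Byte[3]=D2: 2-byte lead, need 1 cont bytes. acc=0x12
Byte[4]=93: continuation. acc=(acc<<6)|0x13=0x493
Completed: cp=U+0493 (starts at byte 3)
Byte[5]=EB: 3-byte lead, need 2 cont bytes. acc=0xB
Byte[6]=A1: continuation. acc=(acc<<6)|0x21=0x2E1
Byte[7]=AB: continuation. acc=(acc<<6)|0x2B=0xB86B
Completed: cp=U+B86B (starts at byte 5)
Byte[8]=DF: 2-byte lead, need 1 cont bytes. acc=0x1F
Byte[9]=96: continuation. acc=(acc<<6)|0x16=0x7D6
Completed: cp=U+07D6 (starts at byte 8)

Answer: 0 2 3 5 8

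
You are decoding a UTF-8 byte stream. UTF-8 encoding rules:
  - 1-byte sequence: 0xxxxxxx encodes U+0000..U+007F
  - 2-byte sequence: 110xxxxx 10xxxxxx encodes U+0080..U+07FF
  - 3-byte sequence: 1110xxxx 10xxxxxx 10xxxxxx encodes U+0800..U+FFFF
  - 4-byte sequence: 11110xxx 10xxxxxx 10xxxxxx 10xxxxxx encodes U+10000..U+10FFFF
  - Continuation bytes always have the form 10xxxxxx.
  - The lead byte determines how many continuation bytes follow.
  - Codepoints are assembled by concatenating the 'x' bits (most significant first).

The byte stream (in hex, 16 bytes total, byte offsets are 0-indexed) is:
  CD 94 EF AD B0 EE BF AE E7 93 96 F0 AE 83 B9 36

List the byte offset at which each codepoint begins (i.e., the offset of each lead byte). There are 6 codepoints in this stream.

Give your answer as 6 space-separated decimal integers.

Answer: 0 2 5 8 11 15

Derivation:
Byte[0]=CD: 2-byte lead, need 1 cont bytes. acc=0xD
Byte[1]=94: continuation. acc=(acc<<6)|0x14=0x354
Completed: cp=U+0354 (starts at byte 0)
Byte[2]=EF: 3-byte lead, need 2 cont bytes. acc=0xF
Byte[3]=AD: continuation. acc=(acc<<6)|0x2D=0x3ED
Byte[4]=B0: continuation. acc=(acc<<6)|0x30=0xFB70
Completed: cp=U+FB70 (starts at byte 2)
Byte[5]=EE: 3-byte lead, need 2 cont bytes. acc=0xE
Byte[6]=BF: continuation. acc=(acc<<6)|0x3F=0x3BF
Byte[7]=AE: continuation. acc=(acc<<6)|0x2E=0xEFEE
Completed: cp=U+EFEE (starts at byte 5)
Byte[8]=E7: 3-byte lead, need 2 cont bytes. acc=0x7
Byte[9]=93: continuation. acc=(acc<<6)|0x13=0x1D3
Byte[10]=96: continuation. acc=(acc<<6)|0x16=0x74D6
Completed: cp=U+74D6 (starts at byte 8)
Byte[11]=F0: 4-byte lead, need 3 cont bytes. acc=0x0
Byte[12]=AE: continuation. acc=(acc<<6)|0x2E=0x2E
Byte[13]=83: continuation. acc=(acc<<6)|0x03=0xB83
Byte[14]=B9: continuation. acc=(acc<<6)|0x39=0x2E0F9
Completed: cp=U+2E0F9 (starts at byte 11)
Byte[15]=36: 1-byte ASCII. cp=U+0036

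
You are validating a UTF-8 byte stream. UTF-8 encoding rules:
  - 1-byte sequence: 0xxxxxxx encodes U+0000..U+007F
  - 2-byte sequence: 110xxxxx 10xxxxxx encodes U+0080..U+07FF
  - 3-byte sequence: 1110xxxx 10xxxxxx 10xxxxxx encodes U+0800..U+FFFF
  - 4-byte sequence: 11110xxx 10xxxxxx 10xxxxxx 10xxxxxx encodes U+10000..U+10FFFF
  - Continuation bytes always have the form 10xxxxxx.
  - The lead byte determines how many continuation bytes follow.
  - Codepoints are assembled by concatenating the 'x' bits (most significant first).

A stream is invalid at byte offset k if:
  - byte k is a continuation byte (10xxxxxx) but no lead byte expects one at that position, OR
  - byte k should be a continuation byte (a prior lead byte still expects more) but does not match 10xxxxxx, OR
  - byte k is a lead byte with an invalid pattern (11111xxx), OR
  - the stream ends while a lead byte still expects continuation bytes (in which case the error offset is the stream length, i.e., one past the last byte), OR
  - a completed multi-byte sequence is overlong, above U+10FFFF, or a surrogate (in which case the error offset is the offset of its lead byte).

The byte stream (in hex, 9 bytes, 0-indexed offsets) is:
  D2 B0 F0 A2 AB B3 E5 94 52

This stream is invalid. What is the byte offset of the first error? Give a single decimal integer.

Byte[0]=D2: 2-byte lead, need 1 cont bytes. acc=0x12
Byte[1]=B0: continuation. acc=(acc<<6)|0x30=0x4B0
Completed: cp=U+04B0 (starts at byte 0)
Byte[2]=F0: 4-byte lead, need 3 cont bytes. acc=0x0
Byte[3]=A2: continuation. acc=(acc<<6)|0x22=0x22
Byte[4]=AB: continuation. acc=(acc<<6)|0x2B=0x8AB
Byte[5]=B3: continuation. acc=(acc<<6)|0x33=0x22AF3
Completed: cp=U+22AF3 (starts at byte 2)
Byte[6]=E5: 3-byte lead, need 2 cont bytes. acc=0x5
Byte[7]=94: continuation. acc=(acc<<6)|0x14=0x154
Byte[8]=52: expected 10xxxxxx continuation. INVALID

Answer: 8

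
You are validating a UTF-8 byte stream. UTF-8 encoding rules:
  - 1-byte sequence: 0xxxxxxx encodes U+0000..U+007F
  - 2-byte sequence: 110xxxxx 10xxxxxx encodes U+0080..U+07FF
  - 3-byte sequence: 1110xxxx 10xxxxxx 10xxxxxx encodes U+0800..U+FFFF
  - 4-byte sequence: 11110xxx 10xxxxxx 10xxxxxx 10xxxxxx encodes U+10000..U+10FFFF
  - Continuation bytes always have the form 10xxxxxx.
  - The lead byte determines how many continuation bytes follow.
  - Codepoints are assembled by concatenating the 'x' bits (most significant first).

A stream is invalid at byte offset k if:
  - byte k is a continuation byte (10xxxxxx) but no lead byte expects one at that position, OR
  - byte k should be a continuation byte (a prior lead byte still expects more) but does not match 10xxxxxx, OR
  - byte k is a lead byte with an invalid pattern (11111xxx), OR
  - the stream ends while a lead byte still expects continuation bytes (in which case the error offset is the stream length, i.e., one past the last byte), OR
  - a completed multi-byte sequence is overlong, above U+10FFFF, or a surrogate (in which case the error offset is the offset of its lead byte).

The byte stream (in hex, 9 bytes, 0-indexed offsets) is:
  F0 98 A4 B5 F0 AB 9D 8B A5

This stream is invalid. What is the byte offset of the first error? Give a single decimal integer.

Byte[0]=F0: 4-byte lead, need 3 cont bytes. acc=0x0
Byte[1]=98: continuation. acc=(acc<<6)|0x18=0x18
Byte[2]=A4: continuation. acc=(acc<<6)|0x24=0x624
Byte[3]=B5: continuation. acc=(acc<<6)|0x35=0x18935
Completed: cp=U+18935 (starts at byte 0)
Byte[4]=F0: 4-byte lead, need 3 cont bytes. acc=0x0
Byte[5]=AB: continuation. acc=(acc<<6)|0x2B=0x2B
Byte[6]=9D: continuation. acc=(acc<<6)|0x1D=0xADD
Byte[7]=8B: continuation. acc=(acc<<6)|0x0B=0x2B74B
Completed: cp=U+2B74B (starts at byte 4)
Byte[8]=A5: INVALID lead byte (not 0xxx/110x/1110/11110)

Answer: 8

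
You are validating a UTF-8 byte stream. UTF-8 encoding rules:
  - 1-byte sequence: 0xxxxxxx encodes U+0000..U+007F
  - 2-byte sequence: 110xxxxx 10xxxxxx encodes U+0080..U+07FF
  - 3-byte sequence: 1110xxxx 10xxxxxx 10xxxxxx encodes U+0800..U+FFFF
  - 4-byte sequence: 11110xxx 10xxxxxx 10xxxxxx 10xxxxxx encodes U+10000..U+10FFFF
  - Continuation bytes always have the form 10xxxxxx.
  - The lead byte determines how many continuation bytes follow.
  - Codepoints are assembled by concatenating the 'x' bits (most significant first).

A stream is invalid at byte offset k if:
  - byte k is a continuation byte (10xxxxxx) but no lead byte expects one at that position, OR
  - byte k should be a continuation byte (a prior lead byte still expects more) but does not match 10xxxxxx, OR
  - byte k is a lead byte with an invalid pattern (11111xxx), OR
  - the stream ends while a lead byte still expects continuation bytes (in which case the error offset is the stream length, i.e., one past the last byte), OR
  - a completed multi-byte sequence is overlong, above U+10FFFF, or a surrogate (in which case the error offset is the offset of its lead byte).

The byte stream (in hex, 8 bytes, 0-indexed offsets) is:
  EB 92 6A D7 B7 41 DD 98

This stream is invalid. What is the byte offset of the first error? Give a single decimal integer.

Answer: 2

Derivation:
Byte[0]=EB: 3-byte lead, need 2 cont bytes. acc=0xB
Byte[1]=92: continuation. acc=(acc<<6)|0x12=0x2D2
Byte[2]=6A: expected 10xxxxxx continuation. INVALID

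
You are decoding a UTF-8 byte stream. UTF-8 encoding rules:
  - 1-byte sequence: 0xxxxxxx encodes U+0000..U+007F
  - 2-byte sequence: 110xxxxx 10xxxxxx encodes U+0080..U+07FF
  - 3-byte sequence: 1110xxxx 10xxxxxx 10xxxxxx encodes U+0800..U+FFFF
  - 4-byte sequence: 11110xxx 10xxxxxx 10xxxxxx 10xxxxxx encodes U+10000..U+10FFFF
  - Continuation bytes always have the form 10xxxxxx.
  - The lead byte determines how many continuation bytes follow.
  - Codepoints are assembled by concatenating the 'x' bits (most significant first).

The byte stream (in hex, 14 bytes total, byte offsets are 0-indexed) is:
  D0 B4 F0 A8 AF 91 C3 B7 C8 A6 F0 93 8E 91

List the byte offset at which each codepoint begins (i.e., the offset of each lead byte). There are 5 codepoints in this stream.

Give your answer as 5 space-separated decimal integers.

Answer: 0 2 6 8 10

Derivation:
Byte[0]=D0: 2-byte lead, need 1 cont bytes. acc=0x10
Byte[1]=B4: continuation. acc=(acc<<6)|0x34=0x434
Completed: cp=U+0434 (starts at byte 0)
Byte[2]=F0: 4-byte lead, need 3 cont bytes. acc=0x0
Byte[3]=A8: continuation. acc=(acc<<6)|0x28=0x28
Byte[4]=AF: continuation. acc=(acc<<6)|0x2F=0xA2F
Byte[5]=91: continuation. acc=(acc<<6)|0x11=0x28BD1
Completed: cp=U+28BD1 (starts at byte 2)
Byte[6]=C3: 2-byte lead, need 1 cont bytes. acc=0x3
Byte[7]=B7: continuation. acc=(acc<<6)|0x37=0xF7
Completed: cp=U+00F7 (starts at byte 6)
Byte[8]=C8: 2-byte lead, need 1 cont bytes. acc=0x8
Byte[9]=A6: continuation. acc=(acc<<6)|0x26=0x226
Completed: cp=U+0226 (starts at byte 8)
Byte[10]=F0: 4-byte lead, need 3 cont bytes. acc=0x0
Byte[11]=93: continuation. acc=(acc<<6)|0x13=0x13
Byte[12]=8E: continuation. acc=(acc<<6)|0x0E=0x4CE
Byte[13]=91: continuation. acc=(acc<<6)|0x11=0x13391
Completed: cp=U+13391 (starts at byte 10)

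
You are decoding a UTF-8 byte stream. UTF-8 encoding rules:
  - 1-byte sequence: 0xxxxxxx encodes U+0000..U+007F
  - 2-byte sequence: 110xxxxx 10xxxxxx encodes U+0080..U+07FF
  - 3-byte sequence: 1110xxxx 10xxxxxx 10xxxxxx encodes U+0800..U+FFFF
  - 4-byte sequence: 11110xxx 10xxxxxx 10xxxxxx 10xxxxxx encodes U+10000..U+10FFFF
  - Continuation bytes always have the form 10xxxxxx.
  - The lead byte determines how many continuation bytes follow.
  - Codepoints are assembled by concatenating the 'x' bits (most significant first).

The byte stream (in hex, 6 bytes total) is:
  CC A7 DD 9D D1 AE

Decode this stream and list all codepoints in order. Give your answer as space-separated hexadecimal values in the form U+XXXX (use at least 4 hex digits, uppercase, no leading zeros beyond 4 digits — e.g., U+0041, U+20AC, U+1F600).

Answer: U+0327 U+075D U+046E

Derivation:
Byte[0]=CC: 2-byte lead, need 1 cont bytes. acc=0xC
Byte[1]=A7: continuation. acc=(acc<<6)|0x27=0x327
Completed: cp=U+0327 (starts at byte 0)
Byte[2]=DD: 2-byte lead, need 1 cont bytes. acc=0x1D
Byte[3]=9D: continuation. acc=(acc<<6)|0x1D=0x75D
Completed: cp=U+075D (starts at byte 2)
Byte[4]=D1: 2-byte lead, need 1 cont bytes. acc=0x11
Byte[5]=AE: continuation. acc=(acc<<6)|0x2E=0x46E
Completed: cp=U+046E (starts at byte 4)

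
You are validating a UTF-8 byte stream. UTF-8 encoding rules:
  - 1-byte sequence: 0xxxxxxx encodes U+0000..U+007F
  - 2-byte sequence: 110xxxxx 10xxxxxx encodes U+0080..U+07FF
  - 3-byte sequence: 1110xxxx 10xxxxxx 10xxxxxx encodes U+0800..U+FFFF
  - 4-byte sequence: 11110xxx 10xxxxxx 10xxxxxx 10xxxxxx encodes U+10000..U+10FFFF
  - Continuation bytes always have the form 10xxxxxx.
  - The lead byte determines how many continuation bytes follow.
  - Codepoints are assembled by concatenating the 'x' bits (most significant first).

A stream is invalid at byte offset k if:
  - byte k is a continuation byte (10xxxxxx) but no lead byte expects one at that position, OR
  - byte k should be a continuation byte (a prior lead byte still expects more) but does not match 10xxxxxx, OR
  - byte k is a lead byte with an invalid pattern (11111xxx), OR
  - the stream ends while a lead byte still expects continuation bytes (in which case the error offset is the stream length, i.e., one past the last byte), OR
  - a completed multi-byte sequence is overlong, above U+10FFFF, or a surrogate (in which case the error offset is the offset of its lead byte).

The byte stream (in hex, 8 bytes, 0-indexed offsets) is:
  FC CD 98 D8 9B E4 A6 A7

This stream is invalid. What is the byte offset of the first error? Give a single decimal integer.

Byte[0]=FC: INVALID lead byte (not 0xxx/110x/1110/11110)

Answer: 0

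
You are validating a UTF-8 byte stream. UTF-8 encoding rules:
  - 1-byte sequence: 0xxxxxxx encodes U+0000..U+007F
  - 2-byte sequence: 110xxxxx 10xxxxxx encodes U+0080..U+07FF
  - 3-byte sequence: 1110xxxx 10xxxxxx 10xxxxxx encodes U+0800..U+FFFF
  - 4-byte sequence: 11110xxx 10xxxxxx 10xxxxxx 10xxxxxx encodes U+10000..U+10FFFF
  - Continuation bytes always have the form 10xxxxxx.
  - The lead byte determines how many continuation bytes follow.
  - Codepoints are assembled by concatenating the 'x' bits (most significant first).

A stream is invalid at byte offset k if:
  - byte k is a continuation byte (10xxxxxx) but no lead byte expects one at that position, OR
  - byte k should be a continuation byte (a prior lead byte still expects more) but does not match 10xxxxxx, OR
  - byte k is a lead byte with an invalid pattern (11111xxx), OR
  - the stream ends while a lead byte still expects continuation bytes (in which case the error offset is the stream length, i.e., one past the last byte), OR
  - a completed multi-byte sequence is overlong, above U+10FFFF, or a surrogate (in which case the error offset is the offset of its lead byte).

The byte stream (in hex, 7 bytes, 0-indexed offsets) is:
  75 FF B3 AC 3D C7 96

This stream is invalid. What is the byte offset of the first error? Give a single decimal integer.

Answer: 1

Derivation:
Byte[0]=75: 1-byte ASCII. cp=U+0075
Byte[1]=FF: INVALID lead byte (not 0xxx/110x/1110/11110)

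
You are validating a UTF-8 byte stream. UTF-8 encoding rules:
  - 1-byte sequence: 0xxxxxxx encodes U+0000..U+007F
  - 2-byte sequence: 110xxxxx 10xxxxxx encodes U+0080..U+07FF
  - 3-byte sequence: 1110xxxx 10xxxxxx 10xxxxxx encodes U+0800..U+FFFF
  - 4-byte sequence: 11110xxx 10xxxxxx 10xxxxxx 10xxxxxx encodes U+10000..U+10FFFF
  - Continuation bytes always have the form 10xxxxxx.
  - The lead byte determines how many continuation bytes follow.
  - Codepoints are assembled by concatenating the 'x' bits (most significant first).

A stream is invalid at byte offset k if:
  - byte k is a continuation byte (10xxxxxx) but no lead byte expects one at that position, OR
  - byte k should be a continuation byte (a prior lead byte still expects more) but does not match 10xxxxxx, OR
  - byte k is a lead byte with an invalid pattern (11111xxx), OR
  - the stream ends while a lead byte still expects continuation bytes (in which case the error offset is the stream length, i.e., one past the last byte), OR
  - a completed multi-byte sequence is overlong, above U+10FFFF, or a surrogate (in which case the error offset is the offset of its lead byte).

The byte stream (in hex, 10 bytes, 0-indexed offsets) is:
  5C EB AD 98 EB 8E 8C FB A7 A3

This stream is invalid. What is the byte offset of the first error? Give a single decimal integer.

Answer: 7

Derivation:
Byte[0]=5C: 1-byte ASCII. cp=U+005C
Byte[1]=EB: 3-byte lead, need 2 cont bytes. acc=0xB
Byte[2]=AD: continuation. acc=(acc<<6)|0x2D=0x2ED
Byte[3]=98: continuation. acc=(acc<<6)|0x18=0xBB58
Completed: cp=U+BB58 (starts at byte 1)
Byte[4]=EB: 3-byte lead, need 2 cont bytes. acc=0xB
Byte[5]=8E: continuation. acc=(acc<<6)|0x0E=0x2CE
Byte[6]=8C: continuation. acc=(acc<<6)|0x0C=0xB38C
Completed: cp=U+B38C (starts at byte 4)
Byte[7]=FB: INVALID lead byte (not 0xxx/110x/1110/11110)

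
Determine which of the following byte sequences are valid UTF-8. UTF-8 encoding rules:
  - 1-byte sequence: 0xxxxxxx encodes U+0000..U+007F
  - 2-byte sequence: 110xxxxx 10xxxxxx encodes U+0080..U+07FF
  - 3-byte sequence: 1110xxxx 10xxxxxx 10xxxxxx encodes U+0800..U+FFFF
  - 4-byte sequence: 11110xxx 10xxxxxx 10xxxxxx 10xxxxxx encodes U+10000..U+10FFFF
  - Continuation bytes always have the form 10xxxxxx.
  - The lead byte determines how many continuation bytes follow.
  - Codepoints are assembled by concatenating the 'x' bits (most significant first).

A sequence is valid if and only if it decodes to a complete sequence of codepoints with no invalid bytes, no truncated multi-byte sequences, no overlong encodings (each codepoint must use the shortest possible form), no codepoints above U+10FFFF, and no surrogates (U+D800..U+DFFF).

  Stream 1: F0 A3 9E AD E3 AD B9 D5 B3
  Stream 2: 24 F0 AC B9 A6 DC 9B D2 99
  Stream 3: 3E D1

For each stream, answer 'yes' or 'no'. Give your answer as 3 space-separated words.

Stream 1: decodes cleanly. VALID
Stream 2: decodes cleanly. VALID
Stream 3: error at byte offset 2. INVALID

Answer: yes yes no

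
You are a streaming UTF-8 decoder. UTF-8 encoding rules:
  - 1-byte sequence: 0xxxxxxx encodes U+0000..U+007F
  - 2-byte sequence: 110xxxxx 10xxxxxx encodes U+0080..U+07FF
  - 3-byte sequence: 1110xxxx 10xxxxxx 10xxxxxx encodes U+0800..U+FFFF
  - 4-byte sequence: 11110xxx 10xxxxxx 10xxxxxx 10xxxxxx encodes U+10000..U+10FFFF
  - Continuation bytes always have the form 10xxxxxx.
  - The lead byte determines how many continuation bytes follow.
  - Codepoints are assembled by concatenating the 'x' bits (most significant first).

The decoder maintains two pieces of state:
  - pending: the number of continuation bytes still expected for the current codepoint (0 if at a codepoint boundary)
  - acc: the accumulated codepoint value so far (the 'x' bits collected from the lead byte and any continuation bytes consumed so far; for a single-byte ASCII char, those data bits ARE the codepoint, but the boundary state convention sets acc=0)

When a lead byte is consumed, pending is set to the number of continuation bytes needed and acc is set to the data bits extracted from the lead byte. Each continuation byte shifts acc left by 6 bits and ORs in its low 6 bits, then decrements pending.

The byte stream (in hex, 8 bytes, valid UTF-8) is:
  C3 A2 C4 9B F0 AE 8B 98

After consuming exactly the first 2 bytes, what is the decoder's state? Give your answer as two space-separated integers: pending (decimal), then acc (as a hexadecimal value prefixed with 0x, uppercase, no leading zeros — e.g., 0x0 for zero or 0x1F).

Answer: 0 0xE2

Derivation:
Byte[0]=C3: 2-byte lead. pending=1, acc=0x3
Byte[1]=A2: continuation. acc=(acc<<6)|0x22=0xE2, pending=0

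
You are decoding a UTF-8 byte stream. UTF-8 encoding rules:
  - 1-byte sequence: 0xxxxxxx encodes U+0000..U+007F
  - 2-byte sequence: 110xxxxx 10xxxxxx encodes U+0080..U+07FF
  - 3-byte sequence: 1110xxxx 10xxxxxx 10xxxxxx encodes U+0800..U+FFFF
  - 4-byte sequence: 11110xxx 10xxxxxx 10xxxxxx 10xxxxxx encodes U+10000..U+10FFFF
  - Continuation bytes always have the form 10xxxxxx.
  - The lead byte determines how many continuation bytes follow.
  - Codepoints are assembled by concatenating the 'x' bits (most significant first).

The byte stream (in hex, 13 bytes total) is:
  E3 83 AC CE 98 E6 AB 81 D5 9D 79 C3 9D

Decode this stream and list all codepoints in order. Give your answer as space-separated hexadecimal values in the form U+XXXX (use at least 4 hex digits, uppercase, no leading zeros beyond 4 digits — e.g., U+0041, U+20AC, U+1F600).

Byte[0]=E3: 3-byte lead, need 2 cont bytes. acc=0x3
Byte[1]=83: continuation. acc=(acc<<6)|0x03=0xC3
Byte[2]=AC: continuation. acc=(acc<<6)|0x2C=0x30EC
Completed: cp=U+30EC (starts at byte 0)
Byte[3]=CE: 2-byte lead, need 1 cont bytes. acc=0xE
Byte[4]=98: continuation. acc=(acc<<6)|0x18=0x398
Completed: cp=U+0398 (starts at byte 3)
Byte[5]=E6: 3-byte lead, need 2 cont bytes. acc=0x6
Byte[6]=AB: continuation. acc=(acc<<6)|0x2B=0x1AB
Byte[7]=81: continuation. acc=(acc<<6)|0x01=0x6AC1
Completed: cp=U+6AC1 (starts at byte 5)
Byte[8]=D5: 2-byte lead, need 1 cont bytes. acc=0x15
Byte[9]=9D: continuation. acc=(acc<<6)|0x1D=0x55D
Completed: cp=U+055D (starts at byte 8)
Byte[10]=79: 1-byte ASCII. cp=U+0079
Byte[11]=C3: 2-byte lead, need 1 cont bytes. acc=0x3
Byte[12]=9D: continuation. acc=(acc<<6)|0x1D=0xDD
Completed: cp=U+00DD (starts at byte 11)

Answer: U+30EC U+0398 U+6AC1 U+055D U+0079 U+00DD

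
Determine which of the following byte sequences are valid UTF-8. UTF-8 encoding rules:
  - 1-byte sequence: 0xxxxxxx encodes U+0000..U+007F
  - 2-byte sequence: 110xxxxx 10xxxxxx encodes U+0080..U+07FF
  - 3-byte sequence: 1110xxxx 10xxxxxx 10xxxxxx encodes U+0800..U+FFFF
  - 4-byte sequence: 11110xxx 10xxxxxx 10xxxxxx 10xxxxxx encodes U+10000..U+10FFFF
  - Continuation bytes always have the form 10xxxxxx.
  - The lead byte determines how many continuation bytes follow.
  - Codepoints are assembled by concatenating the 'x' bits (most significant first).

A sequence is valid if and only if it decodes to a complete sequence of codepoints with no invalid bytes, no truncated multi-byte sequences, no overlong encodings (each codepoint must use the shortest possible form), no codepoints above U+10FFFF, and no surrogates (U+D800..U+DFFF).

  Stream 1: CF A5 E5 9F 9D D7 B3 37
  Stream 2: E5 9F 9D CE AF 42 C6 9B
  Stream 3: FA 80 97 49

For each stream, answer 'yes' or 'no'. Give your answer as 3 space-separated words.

Stream 1: decodes cleanly. VALID
Stream 2: decodes cleanly. VALID
Stream 3: error at byte offset 0. INVALID

Answer: yes yes no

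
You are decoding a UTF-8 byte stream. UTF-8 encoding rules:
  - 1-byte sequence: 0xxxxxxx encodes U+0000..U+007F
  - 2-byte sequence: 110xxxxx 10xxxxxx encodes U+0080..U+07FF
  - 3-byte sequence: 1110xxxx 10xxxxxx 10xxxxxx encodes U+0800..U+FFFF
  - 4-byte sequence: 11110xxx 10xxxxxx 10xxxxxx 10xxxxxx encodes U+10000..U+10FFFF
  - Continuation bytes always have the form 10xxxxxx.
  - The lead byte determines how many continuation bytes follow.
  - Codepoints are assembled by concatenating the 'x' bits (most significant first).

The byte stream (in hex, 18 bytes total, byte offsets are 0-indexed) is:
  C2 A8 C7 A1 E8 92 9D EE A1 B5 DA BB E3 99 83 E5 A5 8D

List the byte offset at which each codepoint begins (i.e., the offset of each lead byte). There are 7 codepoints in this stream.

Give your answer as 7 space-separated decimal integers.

Answer: 0 2 4 7 10 12 15

Derivation:
Byte[0]=C2: 2-byte lead, need 1 cont bytes. acc=0x2
Byte[1]=A8: continuation. acc=(acc<<6)|0x28=0xA8
Completed: cp=U+00A8 (starts at byte 0)
Byte[2]=C7: 2-byte lead, need 1 cont bytes. acc=0x7
Byte[3]=A1: continuation. acc=(acc<<6)|0x21=0x1E1
Completed: cp=U+01E1 (starts at byte 2)
Byte[4]=E8: 3-byte lead, need 2 cont bytes. acc=0x8
Byte[5]=92: continuation. acc=(acc<<6)|0x12=0x212
Byte[6]=9D: continuation. acc=(acc<<6)|0x1D=0x849D
Completed: cp=U+849D (starts at byte 4)
Byte[7]=EE: 3-byte lead, need 2 cont bytes. acc=0xE
Byte[8]=A1: continuation. acc=(acc<<6)|0x21=0x3A1
Byte[9]=B5: continuation. acc=(acc<<6)|0x35=0xE875
Completed: cp=U+E875 (starts at byte 7)
Byte[10]=DA: 2-byte lead, need 1 cont bytes. acc=0x1A
Byte[11]=BB: continuation. acc=(acc<<6)|0x3B=0x6BB
Completed: cp=U+06BB (starts at byte 10)
Byte[12]=E3: 3-byte lead, need 2 cont bytes. acc=0x3
Byte[13]=99: continuation. acc=(acc<<6)|0x19=0xD9
Byte[14]=83: continuation. acc=(acc<<6)|0x03=0x3643
Completed: cp=U+3643 (starts at byte 12)
Byte[15]=E5: 3-byte lead, need 2 cont bytes. acc=0x5
Byte[16]=A5: continuation. acc=(acc<<6)|0x25=0x165
Byte[17]=8D: continuation. acc=(acc<<6)|0x0D=0x594D
Completed: cp=U+594D (starts at byte 15)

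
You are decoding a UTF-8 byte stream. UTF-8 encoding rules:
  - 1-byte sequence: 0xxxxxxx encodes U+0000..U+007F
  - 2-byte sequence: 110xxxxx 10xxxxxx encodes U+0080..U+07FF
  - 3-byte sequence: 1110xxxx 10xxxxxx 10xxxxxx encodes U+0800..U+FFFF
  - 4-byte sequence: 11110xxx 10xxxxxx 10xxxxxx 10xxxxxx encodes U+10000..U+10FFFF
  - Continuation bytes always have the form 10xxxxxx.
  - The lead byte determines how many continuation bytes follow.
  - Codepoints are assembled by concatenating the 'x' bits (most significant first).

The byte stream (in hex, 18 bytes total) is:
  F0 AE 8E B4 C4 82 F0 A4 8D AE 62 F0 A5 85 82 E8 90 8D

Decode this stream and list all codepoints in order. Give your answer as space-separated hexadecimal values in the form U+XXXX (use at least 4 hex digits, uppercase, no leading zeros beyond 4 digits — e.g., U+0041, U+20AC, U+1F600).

Answer: U+2E3B4 U+0102 U+2436E U+0062 U+25142 U+840D

Derivation:
Byte[0]=F0: 4-byte lead, need 3 cont bytes. acc=0x0
Byte[1]=AE: continuation. acc=(acc<<6)|0x2E=0x2E
Byte[2]=8E: continuation. acc=(acc<<6)|0x0E=0xB8E
Byte[3]=B4: continuation. acc=(acc<<6)|0x34=0x2E3B4
Completed: cp=U+2E3B4 (starts at byte 0)
Byte[4]=C4: 2-byte lead, need 1 cont bytes. acc=0x4
Byte[5]=82: continuation. acc=(acc<<6)|0x02=0x102
Completed: cp=U+0102 (starts at byte 4)
Byte[6]=F0: 4-byte lead, need 3 cont bytes. acc=0x0
Byte[7]=A4: continuation. acc=(acc<<6)|0x24=0x24
Byte[8]=8D: continuation. acc=(acc<<6)|0x0D=0x90D
Byte[9]=AE: continuation. acc=(acc<<6)|0x2E=0x2436E
Completed: cp=U+2436E (starts at byte 6)
Byte[10]=62: 1-byte ASCII. cp=U+0062
Byte[11]=F0: 4-byte lead, need 3 cont bytes. acc=0x0
Byte[12]=A5: continuation. acc=(acc<<6)|0x25=0x25
Byte[13]=85: continuation. acc=(acc<<6)|0x05=0x945
Byte[14]=82: continuation. acc=(acc<<6)|0x02=0x25142
Completed: cp=U+25142 (starts at byte 11)
Byte[15]=E8: 3-byte lead, need 2 cont bytes. acc=0x8
Byte[16]=90: continuation. acc=(acc<<6)|0x10=0x210
Byte[17]=8D: continuation. acc=(acc<<6)|0x0D=0x840D
Completed: cp=U+840D (starts at byte 15)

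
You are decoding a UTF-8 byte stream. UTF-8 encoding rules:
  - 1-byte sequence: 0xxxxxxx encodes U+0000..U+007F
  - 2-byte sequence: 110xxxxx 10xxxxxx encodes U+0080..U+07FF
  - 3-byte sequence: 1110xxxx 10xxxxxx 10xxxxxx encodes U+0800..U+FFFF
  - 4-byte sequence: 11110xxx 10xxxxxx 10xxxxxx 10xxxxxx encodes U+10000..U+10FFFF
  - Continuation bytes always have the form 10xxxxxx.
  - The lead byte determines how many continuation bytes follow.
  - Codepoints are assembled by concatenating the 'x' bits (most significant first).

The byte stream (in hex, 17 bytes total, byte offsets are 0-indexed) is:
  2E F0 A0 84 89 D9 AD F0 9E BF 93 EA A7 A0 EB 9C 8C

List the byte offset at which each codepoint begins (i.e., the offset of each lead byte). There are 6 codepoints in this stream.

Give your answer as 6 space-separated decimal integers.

Answer: 0 1 5 7 11 14

Derivation:
Byte[0]=2E: 1-byte ASCII. cp=U+002E
Byte[1]=F0: 4-byte lead, need 3 cont bytes. acc=0x0
Byte[2]=A0: continuation. acc=(acc<<6)|0x20=0x20
Byte[3]=84: continuation. acc=(acc<<6)|0x04=0x804
Byte[4]=89: continuation. acc=(acc<<6)|0x09=0x20109
Completed: cp=U+20109 (starts at byte 1)
Byte[5]=D9: 2-byte lead, need 1 cont bytes. acc=0x19
Byte[6]=AD: continuation. acc=(acc<<6)|0x2D=0x66D
Completed: cp=U+066D (starts at byte 5)
Byte[7]=F0: 4-byte lead, need 3 cont bytes. acc=0x0
Byte[8]=9E: continuation. acc=(acc<<6)|0x1E=0x1E
Byte[9]=BF: continuation. acc=(acc<<6)|0x3F=0x7BF
Byte[10]=93: continuation. acc=(acc<<6)|0x13=0x1EFD3
Completed: cp=U+1EFD3 (starts at byte 7)
Byte[11]=EA: 3-byte lead, need 2 cont bytes. acc=0xA
Byte[12]=A7: continuation. acc=(acc<<6)|0x27=0x2A7
Byte[13]=A0: continuation. acc=(acc<<6)|0x20=0xA9E0
Completed: cp=U+A9E0 (starts at byte 11)
Byte[14]=EB: 3-byte lead, need 2 cont bytes. acc=0xB
Byte[15]=9C: continuation. acc=(acc<<6)|0x1C=0x2DC
Byte[16]=8C: continuation. acc=(acc<<6)|0x0C=0xB70C
Completed: cp=U+B70C (starts at byte 14)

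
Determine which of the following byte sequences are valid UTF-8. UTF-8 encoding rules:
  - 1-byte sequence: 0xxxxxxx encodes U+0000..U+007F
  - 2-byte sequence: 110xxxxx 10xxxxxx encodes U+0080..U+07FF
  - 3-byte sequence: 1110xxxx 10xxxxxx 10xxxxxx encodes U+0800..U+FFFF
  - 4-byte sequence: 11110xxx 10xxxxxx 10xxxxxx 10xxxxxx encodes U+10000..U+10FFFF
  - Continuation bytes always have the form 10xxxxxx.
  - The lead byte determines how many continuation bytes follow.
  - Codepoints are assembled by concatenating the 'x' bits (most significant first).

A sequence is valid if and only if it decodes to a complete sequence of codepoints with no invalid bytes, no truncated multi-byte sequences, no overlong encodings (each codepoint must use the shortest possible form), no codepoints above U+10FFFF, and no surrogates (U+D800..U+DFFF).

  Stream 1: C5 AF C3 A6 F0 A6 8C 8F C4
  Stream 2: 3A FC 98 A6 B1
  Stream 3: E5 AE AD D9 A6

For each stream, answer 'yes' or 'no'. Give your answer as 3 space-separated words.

Answer: no no yes

Derivation:
Stream 1: error at byte offset 9. INVALID
Stream 2: error at byte offset 1. INVALID
Stream 3: decodes cleanly. VALID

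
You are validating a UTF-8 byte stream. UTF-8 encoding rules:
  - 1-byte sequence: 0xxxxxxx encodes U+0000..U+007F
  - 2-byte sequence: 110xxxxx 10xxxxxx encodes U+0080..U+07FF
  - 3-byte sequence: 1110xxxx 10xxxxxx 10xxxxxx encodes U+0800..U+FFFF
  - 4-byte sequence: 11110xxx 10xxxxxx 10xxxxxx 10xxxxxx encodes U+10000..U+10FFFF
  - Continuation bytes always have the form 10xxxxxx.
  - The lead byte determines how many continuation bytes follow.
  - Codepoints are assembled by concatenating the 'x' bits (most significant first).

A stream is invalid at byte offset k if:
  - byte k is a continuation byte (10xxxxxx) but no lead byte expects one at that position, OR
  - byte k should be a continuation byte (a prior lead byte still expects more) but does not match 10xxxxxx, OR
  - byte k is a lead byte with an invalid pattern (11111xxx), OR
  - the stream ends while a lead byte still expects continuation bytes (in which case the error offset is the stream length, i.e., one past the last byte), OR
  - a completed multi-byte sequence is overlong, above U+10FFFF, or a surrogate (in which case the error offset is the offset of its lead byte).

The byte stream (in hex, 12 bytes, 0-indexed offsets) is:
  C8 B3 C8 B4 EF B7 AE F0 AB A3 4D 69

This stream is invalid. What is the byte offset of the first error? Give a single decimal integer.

Answer: 10

Derivation:
Byte[0]=C8: 2-byte lead, need 1 cont bytes. acc=0x8
Byte[1]=B3: continuation. acc=(acc<<6)|0x33=0x233
Completed: cp=U+0233 (starts at byte 0)
Byte[2]=C8: 2-byte lead, need 1 cont bytes. acc=0x8
Byte[3]=B4: continuation. acc=(acc<<6)|0x34=0x234
Completed: cp=U+0234 (starts at byte 2)
Byte[4]=EF: 3-byte lead, need 2 cont bytes. acc=0xF
Byte[5]=B7: continuation. acc=(acc<<6)|0x37=0x3F7
Byte[6]=AE: continuation. acc=(acc<<6)|0x2E=0xFDEE
Completed: cp=U+FDEE (starts at byte 4)
Byte[7]=F0: 4-byte lead, need 3 cont bytes. acc=0x0
Byte[8]=AB: continuation. acc=(acc<<6)|0x2B=0x2B
Byte[9]=A3: continuation. acc=(acc<<6)|0x23=0xAE3
Byte[10]=4D: expected 10xxxxxx continuation. INVALID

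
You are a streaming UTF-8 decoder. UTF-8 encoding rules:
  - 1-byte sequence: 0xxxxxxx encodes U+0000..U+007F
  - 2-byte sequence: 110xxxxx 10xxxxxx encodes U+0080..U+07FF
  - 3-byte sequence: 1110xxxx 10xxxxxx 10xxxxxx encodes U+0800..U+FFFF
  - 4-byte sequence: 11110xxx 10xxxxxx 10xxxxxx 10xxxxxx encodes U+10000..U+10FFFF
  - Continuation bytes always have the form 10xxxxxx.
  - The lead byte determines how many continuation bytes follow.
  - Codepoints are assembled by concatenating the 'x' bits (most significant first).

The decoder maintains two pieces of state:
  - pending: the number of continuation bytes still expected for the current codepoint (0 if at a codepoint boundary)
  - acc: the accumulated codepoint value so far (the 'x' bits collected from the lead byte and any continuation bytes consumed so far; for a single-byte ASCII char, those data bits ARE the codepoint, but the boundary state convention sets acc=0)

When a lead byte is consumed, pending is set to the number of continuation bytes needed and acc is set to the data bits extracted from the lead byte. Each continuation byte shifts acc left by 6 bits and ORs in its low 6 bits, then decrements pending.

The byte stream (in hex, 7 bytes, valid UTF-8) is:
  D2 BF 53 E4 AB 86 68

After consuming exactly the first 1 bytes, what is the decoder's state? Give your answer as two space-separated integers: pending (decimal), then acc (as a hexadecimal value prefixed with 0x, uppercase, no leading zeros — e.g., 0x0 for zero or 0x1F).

Byte[0]=D2: 2-byte lead. pending=1, acc=0x12

Answer: 1 0x12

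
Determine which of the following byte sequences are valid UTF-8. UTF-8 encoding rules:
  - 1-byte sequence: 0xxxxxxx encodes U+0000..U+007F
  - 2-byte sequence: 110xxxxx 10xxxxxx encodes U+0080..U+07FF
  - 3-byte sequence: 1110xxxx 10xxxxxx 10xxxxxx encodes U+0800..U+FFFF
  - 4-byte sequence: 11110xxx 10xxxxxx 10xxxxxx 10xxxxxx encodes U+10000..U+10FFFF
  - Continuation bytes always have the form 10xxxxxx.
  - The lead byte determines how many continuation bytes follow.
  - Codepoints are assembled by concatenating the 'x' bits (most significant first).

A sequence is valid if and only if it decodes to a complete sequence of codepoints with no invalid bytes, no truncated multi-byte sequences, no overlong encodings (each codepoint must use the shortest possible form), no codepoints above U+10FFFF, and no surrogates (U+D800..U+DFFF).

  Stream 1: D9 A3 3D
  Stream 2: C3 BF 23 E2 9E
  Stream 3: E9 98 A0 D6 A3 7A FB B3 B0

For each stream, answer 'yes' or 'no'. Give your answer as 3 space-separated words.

Stream 1: decodes cleanly. VALID
Stream 2: error at byte offset 5. INVALID
Stream 3: error at byte offset 6. INVALID

Answer: yes no no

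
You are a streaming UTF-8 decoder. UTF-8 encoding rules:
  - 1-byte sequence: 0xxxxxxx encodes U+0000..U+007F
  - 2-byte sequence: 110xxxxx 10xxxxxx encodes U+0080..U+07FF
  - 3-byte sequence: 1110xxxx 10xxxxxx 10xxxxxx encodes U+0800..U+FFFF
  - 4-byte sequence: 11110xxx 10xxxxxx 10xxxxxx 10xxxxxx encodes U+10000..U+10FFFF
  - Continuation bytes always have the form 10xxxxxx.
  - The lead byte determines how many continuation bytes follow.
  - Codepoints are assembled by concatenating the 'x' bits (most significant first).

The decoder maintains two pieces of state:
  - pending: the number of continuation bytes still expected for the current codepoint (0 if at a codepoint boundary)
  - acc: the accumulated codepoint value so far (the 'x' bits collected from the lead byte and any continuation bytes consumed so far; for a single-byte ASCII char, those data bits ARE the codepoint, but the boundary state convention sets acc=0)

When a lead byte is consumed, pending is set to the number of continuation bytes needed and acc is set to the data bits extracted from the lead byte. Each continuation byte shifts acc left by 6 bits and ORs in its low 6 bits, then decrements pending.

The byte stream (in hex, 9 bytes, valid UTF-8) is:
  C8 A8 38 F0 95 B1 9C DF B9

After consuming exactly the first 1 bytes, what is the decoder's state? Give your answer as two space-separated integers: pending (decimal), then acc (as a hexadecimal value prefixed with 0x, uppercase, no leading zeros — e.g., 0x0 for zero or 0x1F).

Answer: 1 0x8

Derivation:
Byte[0]=C8: 2-byte lead. pending=1, acc=0x8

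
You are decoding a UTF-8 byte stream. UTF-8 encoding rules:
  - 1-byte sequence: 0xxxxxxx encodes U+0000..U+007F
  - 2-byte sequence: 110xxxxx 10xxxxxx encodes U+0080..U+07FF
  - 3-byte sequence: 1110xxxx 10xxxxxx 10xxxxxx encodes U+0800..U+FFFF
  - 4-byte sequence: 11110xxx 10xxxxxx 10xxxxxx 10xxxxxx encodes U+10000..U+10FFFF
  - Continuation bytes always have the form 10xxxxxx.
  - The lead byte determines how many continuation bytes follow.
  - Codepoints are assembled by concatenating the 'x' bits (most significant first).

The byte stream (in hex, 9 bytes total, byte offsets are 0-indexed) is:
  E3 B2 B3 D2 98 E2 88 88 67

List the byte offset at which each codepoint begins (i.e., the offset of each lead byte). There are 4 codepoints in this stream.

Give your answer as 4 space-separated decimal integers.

Byte[0]=E3: 3-byte lead, need 2 cont bytes. acc=0x3
Byte[1]=B2: continuation. acc=(acc<<6)|0x32=0xF2
Byte[2]=B3: continuation. acc=(acc<<6)|0x33=0x3CB3
Completed: cp=U+3CB3 (starts at byte 0)
Byte[3]=D2: 2-byte lead, need 1 cont bytes. acc=0x12
Byte[4]=98: continuation. acc=(acc<<6)|0x18=0x498
Completed: cp=U+0498 (starts at byte 3)
Byte[5]=E2: 3-byte lead, need 2 cont bytes. acc=0x2
Byte[6]=88: continuation. acc=(acc<<6)|0x08=0x88
Byte[7]=88: continuation. acc=(acc<<6)|0x08=0x2208
Completed: cp=U+2208 (starts at byte 5)
Byte[8]=67: 1-byte ASCII. cp=U+0067

Answer: 0 3 5 8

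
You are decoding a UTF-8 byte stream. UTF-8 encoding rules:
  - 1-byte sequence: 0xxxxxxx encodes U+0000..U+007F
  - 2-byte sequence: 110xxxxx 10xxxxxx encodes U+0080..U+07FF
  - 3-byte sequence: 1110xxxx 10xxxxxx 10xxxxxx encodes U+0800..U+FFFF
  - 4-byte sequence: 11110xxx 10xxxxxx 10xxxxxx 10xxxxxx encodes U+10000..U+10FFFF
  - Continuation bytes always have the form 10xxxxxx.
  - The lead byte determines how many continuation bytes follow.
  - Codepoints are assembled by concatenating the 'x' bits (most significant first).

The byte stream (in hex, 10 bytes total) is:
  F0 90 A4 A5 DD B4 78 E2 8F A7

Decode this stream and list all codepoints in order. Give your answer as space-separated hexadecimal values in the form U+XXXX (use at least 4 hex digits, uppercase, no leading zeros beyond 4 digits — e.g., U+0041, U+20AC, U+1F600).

Byte[0]=F0: 4-byte lead, need 3 cont bytes. acc=0x0
Byte[1]=90: continuation. acc=(acc<<6)|0x10=0x10
Byte[2]=A4: continuation. acc=(acc<<6)|0x24=0x424
Byte[3]=A5: continuation. acc=(acc<<6)|0x25=0x10925
Completed: cp=U+10925 (starts at byte 0)
Byte[4]=DD: 2-byte lead, need 1 cont bytes. acc=0x1D
Byte[5]=B4: continuation. acc=(acc<<6)|0x34=0x774
Completed: cp=U+0774 (starts at byte 4)
Byte[6]=78: 1-byte ASCII. cp=U+0078
Byte[7]=E2: 3-byte lead, need 2 cont bytes. acc=0x2
Byte[8]=8F: continuation. acc=(acc<<6)|0x0F=0x8F
Byte[9]=A7: continuation. acc=(acc<<6)|0x27=0x23E7
Completed: cp=U+23E7 (starts at byte 7)

Answer: U+10925 U+0774 U+0078 U+23E7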